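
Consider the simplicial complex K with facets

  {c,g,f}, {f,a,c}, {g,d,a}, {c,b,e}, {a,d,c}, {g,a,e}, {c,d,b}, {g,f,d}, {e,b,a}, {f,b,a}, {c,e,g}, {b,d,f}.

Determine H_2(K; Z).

H_2 = 0.

Order the vertices as a < b < c < d < e < f < g. Listing each simplex with vertices in this order, K has dimension 2 with simplices:

  0-simplices (7): a, b, c, d, e, f, g
  1-simplices (18): ab, ac, ad, ae, af, ag, bc, bd, be, bf, cd, ce, cf, cg, df, dg, eg, fg
  2-simplices (12): abe, abf, acd, acf, adg, aeg, bcd, bce, bdf, ceg, cfg, dfg

so the chain groups are C_0 ≅ Z^7, C_1 ≅ Z^18, C_2 ≅ Z^12.

∂_1: C_1 → C_0 maps an edge to its endpoints' difference, ∂[p,q] = q − p. For instance
  ∂cd = d − c.
This gives a 7×18 integer matrix of rank 6; reducing to Smith normal form yields diagonal entries (1,1,1,1,1,1).

∂_2: C_2 → C_1 sends each 2-simplex [p,q,r] to [q,r] − [p,r] + [p,q]. For instance
  ∂abe = be − ae + ab,
  ∂bce = ce − be + bc.
The 18×12 boundary matrix has rank 12 and Smith normal form diag(1,1,1,1,1,1,1,1,1,1,1,2).

Now H_k = ker ∂_k / im ∂_{k+1}, so:

  H_2: rank ker ∂_2 − rank ∂_3 = (12 − 12) − 0 = 0, and there is no ∂_3, so H_2 = 0.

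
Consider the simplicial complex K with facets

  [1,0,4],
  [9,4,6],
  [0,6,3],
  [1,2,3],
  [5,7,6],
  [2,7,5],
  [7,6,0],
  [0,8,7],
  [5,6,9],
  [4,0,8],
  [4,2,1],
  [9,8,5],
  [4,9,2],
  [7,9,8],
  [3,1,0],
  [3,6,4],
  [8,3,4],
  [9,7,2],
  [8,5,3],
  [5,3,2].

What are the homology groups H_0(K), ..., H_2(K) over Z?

Fix the vertex order 0 < 1 < 2 < 3 < 4 < 5 < 6 < 7 < 8 < 9 and write every simplex with vertices in increasing order. Then dim K = 2 and the simplices of K are:

  0-simplices (10): [0], [1], [2], [3], [4], [5], [6], [7], [8], [9]
  1-simplices (30): (30 of them)
  2-simplices (20): (20 of them)

giving chain groups C_0 ≅ Z^10, C_1 ≅ Z^30, C_2 ≅ Z^20.

∂_1: C_1 → C_0 sends each edge [p,q] (with p < q) to q − p. For instance
  ∂[1,3] = [3] − [1].
This gives a 10×30 integer matrix of rank 9; reducing to Smith normal form yields diagonal entries (1,1,1,1,1,1,1,1,1).

Boundary ∂_2: C_2 → C_1 maps a triangle to the signed sum of its edges. For instance
  ∂[2,4,9] = [4,9] − [2,9] + [2,4],
  ∂[0,6,7] = [6,7] − [0,7] + [0,6].
As a 30×20 matrix over Z this has rank 20, with invariant factors (1,1,1,1,1,1,1,1,1,1,1,1,1,1,1,1,1,1,1,2).

Reading off H_k = ker ∂_k / im ∂_{k+1}:

  H_0: rank C_0 − rank ∂_1 = 10 − 9 = 1, and the invariant factors of ∂_1 are all 1, so H_0 = Z.
  H_1: rank ker ∂_1 − rank ∂_2 = (30 − 9) − 20 = 1, and ∂_2 has invariant factor 2 > 1, so H_1 = Z ⊕ Z/2Z.
  H_2: rank ker ∂_2 − rank ∂_3 = (20 − 20) − 0 = 0, and there is no ∂_3, so H_2 = 0.

As a check, the Euler characteristic is 10 − 30 + 20 = 0, which agrees with 1 − 1 + 0 = 0.

H_0 = Z,  H_1 = Z ⊕ Z/2Z,  H_2 = 0.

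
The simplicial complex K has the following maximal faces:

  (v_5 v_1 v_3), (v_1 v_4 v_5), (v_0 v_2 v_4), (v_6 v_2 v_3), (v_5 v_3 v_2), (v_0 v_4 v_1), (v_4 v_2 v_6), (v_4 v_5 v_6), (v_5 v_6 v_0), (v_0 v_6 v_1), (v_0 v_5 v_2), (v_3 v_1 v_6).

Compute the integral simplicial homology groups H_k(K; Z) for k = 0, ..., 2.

Fix the vertex order v_0 < v_1 < v_2 < v_3 < v_4 < v_5 < v_6 and write every simplex with vertices in increasing order. Then dim K = 2 and the simplices of K are:

  0-simplices (7): [v_0], [v_1], [v_2], [v_3], [v_4], [v_5], [v_6]
  1-simplices (18): (18 of them)
  2-simplices (12): (12 of them)

so the chain groups are C_0 ≅ Z^7, C_1 ≅ Z^18, C_2 ≅ Z^12.

Boundary ∂_1: C_1 → C_0 is given by ∂[p,q] = [q] − [p]. For instance
  ∂[v_0,v_2] = [v_2] − [v_0].
This gives a 7×18 integer matrix of rank 6; reducing to Smith normal form yields diagonal entries (1,1,1,1,1,1).

The boundary map ∂_2: C_2 → C_1 sends each 2-simplex [p,q,r] to [q,r] − [p,r] + [p,q]. For instance
  ∂[v_2,v_4,v_6] = [v_4,v_6] − [v_2,v_6] + [v_2,v_4],
  ∂[v_0,v_5,v_6] = [v_5,v_6] − [v_0,v_6] + [v_0,v_5].
The 18×12 boundary matrix has rank 12 and Smith normal form diag(1,1,1,1,1,1,1,1,1,1,1,2).

Computing H_k = (kernel of ∂_k) / (image of ∂_{k+1}):

  H_0: rank C_0 − rank ∂_1 = 7 − 6 = 1, and the invariant factors of ∂_1 are all 1, so H_0 = Z.
  H_1: rank ker ∂_1 − rank ∂_2 = (18 − 6) − 12 = 0, and ∂_2 has invariant factor 2 > 1, so H_1 = Z/2Z.
  H_2: rank ker ∂_2 − rank ∂_3 = (12 − 12) − 0 = 0, and there is no ∂_3, so H_2 = 0.

H_0 ≅ Z,  H_1 ≅ Z/2Z,  H_2 = 0.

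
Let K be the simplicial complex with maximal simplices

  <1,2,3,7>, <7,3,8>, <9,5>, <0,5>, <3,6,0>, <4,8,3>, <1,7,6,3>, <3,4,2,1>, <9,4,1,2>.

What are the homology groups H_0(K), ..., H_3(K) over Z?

Order the vertices as 0 < 1 < 2 < 3 < 4 < 5 < 6 < 7 < 8 < 9. Listing each simplex with vertices in this order, K has dimension 3 with simplices:

  0-simplices (10): [0], [1], [2], [3], [4], [5], [6], [7], [8], [9]
  1-simplices (22): [0,3], [0,5], [0,6], [1,2], [1,3], [1,4], [1,6], [1,7], [1,9], [2,3], [2,4], [2,7], [2,9], [3,4], [3,6], [3,7], [3,8], [4,8], [4,9], [5,9], [6,7], [7,8]
  2-simplices (16): [0,3,6], [1,2,3], [1,2,4], [1,2,7], [1,2,9], [1,3,4], [1,3,6], [1,3,7], [1,4,9], [1,6,7], [2,3,4], [2,3,7], [2,4,9], [3,4,8], [3,6,7], [3,7,8]
  3-simplices (4): [1,2,3,4], [1,2,3,7], [1,2,4,9], [1,3,6,7]

giving chain groups C_0 ≅ Z^10, C_1 ≅ Z^22, C_2 ≅ Z^16, C_3 ≅ Z^4.

Boundary ∂_1: C_1 → C_0 is given by ∂[p,q] = [q] − [p].
This gives a 10×22 integer matrix of rank 9; reducing to Smith normal form yields diagonal entries (1,1,1,1,1,1,1,1,1).

∂_2: C_2 → C_1 maps a triangle to the signed sum of its edges. For instance
  ∂[1,2,4] = [2,4] − [1,4] + [1,2],
  ∂[2,3,7] = [3,7] − [2,7] + [2,3].
The resulting 22×16 matrix has rank 12, and its Smith normal form has invariant factors (1,1,1,1,1,1,1,1,1,1,1,1).

The boundary map ∂_3: C_3 → C_2 sends each 3-simplex σ to the alternating sum Σ_i (−1)^i (σ with its i-th vertex removed). For instance
  ∂[1,2,4,9] = [2,4,9] − [1,4,9] + [1,2,9] − [1,2,4],
  ∂[1,3,6,7] = [3,6,7] − [1,6,7] + [1,3,7] − [1,3,6].
As a 16×4 matrix over Z this has rank 4, with invariant factors (1,1,1,1).

Computing H_k = (kernel of ∂_k) / (image of ∂_{k+1}):

  H_0: rank C_0 − rank ∂_1 = 10 − 9 = 1, and the invariant factors of ∂_1 are all 1, so H_0 ≅ Z.
  H_1: rank ker ∂_1 − rank ∂_2 = (22 − 9) − 12 = 1, and the invariant factors of ∂_2 are all 1, so H_1 ≅ Z.
  H_2: rank ker ∂_2 − rank ∂_3 = (16 − 12) − 4 = 0, and the invariant factors of ∂_3 are all 1, so H_2 ≅ 0.
  H_3: rank ker ∂_3 − rank ∂_4 = (4 − 4) − 0 = 0, and there is no ∂_4, so H_3 ≅ 0.

As a check, the Euler characteristic is 10 − 22 + 16 − 4 = 0, which agrees with 1 − 1 + 0 − 0 = 0.

H_0 ≅ Z,  H_1 ≅ Z,  H_2 = 0,  H_3 = 0.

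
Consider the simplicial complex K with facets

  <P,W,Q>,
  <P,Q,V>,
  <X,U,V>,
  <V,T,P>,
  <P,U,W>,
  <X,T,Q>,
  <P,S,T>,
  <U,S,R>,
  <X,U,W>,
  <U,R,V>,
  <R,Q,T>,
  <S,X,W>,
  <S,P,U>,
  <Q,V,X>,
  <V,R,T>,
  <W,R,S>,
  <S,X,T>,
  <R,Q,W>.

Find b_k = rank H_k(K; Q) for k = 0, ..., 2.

Fix the vertex order P < Q < R < S < T < U < V < W < X and write every simplex with vertices in increasing order. Then dim K = 2 and the simplices of K are:

  0-simplices (9): P, Q, R, S, T, U, V, W, X
  1-simplices (27): PQ, PS, PT, PU, PV, PW, QR, QT, QV, QW, QX, RS, RT, RU, RV, RW, ST, SU, SW, SX, TV, TX, UV, UW, UX, VX, WX
  2-simplices (18): PQV, PQW, PST, PSU, PTV, PUW, QRT, QRW, QTX, QVX, RSU, RSW, RTV, RUV, STX, SWX, UVX, UWX

so the chain groups are C_0 ≅ Z^9, C_1 ≅ Z^27, C_2 ≅ Z^18.

Boundary ∂_1: C_1 → C_0 is given by ∂[p,q] = [q] − [p].
As a 9×27 matrix over Z this has rank 8, with invariant factors (1,1,1,1,1,1,1,1).

Boundary ∂_2: C_2 → C_1 acts by ∂[p,q,r] = [q,r] − [p,r] + [p,q]. For instance
  ∂RUV = UV − RV + RU,
  ∂SWX = WX − SX + SW.
The resulting 27×18 matrix has rank 18, and its Smith normal form has invariant factors (1,1,1,1,1,1,1,1,1,1,1,1,1,1,1,1,1,2).

Reading off H_k = ker ∂_k / im ∂_{k+1}:

  H_0: rank C_0 − rank ∂_1 = 9 − 8 = 1, and the invariant factors of ∂_1 are all 1, so H_0 = Z.
  H_1: rank ker ∂_1 − rank ∂_2 = (27 − 8) − 18 = 1, and ∂_2 has invariant factor 2 > 1, so H_1 = Z ⊕ Z_2.
  H_2: rank ker ∂_2 − rank ∂_3 = (18 − 18) − 0 = 0, and there is no ∂_3, so H_2 = 0.

As a check, the Euler characteristic is 9 − 27 + 18 = 0, which agrees with 1 − 1 + 0 = 0.
(K is a triangulation of the Klein bottle.)

Hence the Betti numbers are b_0 = 1, b_1 = 1, b_2 = 0.

b_0 = 1, b_1 = 1, b_2 = 0.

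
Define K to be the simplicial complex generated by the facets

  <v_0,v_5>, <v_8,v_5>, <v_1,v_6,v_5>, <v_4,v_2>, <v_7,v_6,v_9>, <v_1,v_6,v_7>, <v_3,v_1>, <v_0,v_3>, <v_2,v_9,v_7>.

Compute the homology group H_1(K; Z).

K has 10 vertices, 14 edges, 4 triangles.
rank ∂_1 = 9, rank ∂_2 = 4 ⇒ b_1 = 14 − 9 − 4 = 1; all invariant factors of ∂_2 are 1 so no torsion. So H_1 ≅ Z.

H_1 ≅ Z.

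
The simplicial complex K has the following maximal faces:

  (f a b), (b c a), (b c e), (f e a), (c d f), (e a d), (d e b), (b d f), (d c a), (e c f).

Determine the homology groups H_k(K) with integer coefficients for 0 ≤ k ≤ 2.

H_0 = Z,  H_1 = Z/2Z,  H_2 = 0.

Order the vertices as a < b < c < d < e < f. Listing each simplex with vertices in this order, K has dimension 2 with simplices:

  0-simplices (6): a, b, c, d, e, f
  1-simplices (15): ab, ac, ad, ae, af, bc, bd, be, bf, cd, ce, cf, de, df, ef
  2-simplices (10): abc, abf, acd, ade, aef, bce, bde, bdf, cdf, cef

giving chain groups C_0 ≅ Z^6, C_1 ≅ Z^15, C_2 ≅ Z^10.

∂_1: C_1 → C_0 is given by ∂[p,q] = [q] − [p]. For instance
  ∂ae = e − a.
The resulting 6×15 matrix has rank 5, and its Smith normal form has invariant factors (1,1,1,1,1).

Boundary ∂_2: C_2 → C_1 acts by ∂[p,q,r] = [q,r] − [p,r] + [p,q]. For instance
  ∂cdf = df − cf + cd,
  ∂abc = bc − ac + ab.
This gives a 15×10 integer matrix of rank 10; reducing to Smith normal form yields diagonal entries (1,1,1,1,1,1,1,1,1,2).

Reading off H_k = ker ∂_k / im ∂_{k+1}:

  H_0: rank C_0 − rank ∂_1 = 6 − 5 = 1, and the invariant factors of ∂_1 are all 1, so H_0 = Z.
  H_1: rank ker ∂_1 − rank ∂_2 = (15 − 5) − 10 = 0, and ∂_2 has invariant factor 2 > 1, so H_1 = Z/2Z.
  H_2: rank ker ∂_2 − rank ∂_3 = (10 − 10) − 0 = 0, and there is no ∂_3, so H_2 = 0.

(K is a triangulation of the real projective plane RP^2.)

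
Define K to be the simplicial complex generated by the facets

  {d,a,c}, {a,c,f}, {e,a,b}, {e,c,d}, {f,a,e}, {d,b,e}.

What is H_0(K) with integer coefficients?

H_0 ≅ Z.

We work with the vertex ordering a < b < c < d < e < f. The simplices of K, each written with vertices in increasing order, are:

  0-simplices (6): a, b, c, d, e, f
  1-simplices (12): ab, ac, ad, ae, af, bd, be, cd, ce, cf, de, ef
  2-simplices (6): abe, acd, acf, aef, bde, cde

Hence C_0 ≅ Z^6, C_1 ≅ Z^12, C_2 ≅ Z^6.

Boundary ∂_1: C_1 → C_0 maps an edge to its endpoints' difference, ∂[p,q] = q − p. For instance
  ∂be = e − b.
The resulting 6×12 matrix has rank 5, and its Smith normal form has invariant factors (1,1,1,1,1).

Boundary ∂_2: C_2 → C_1 maps a triangle to the signed sum of its edges. For instance
  ∂acd = cd − ad + ac,
  ∂cde = de − ce + cd.
As a 12×6 matrix over Z this has rank 6, with invariant factors (1,1,1,1,1,1).

Now H_k = ker ∂_k / im ∂_{k+1}, so:

  H_0: rank C_0 − rank ∂_1 = 6 − 5 = 1, and the invariant factors of ∂_1 are all 1, so H_0 = Z.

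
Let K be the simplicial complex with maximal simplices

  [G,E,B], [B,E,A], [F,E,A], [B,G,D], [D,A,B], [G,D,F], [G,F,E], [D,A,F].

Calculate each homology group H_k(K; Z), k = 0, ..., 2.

H_0 ≅ Z,  H_1 = 0,  H_2 ≅ Z.

Take the total order A < B < D < E < F < G on the vertex set. Then K (dimension 2) consists of the simplices:

  0-simplices (6): A, B, D, E, F, G
  1-simplices (12): AB, AD, AE, AF, BD, BE, BG, DF, DG, EF, EG, FG
  2-simplices (8): ABD, ABE, ADF, AEF, BDG, BEG, DFG, EFG

giving chain groups C_0 ≅ Z^6, C_1 ≅ Z^12, C_2 ≅ Z^8.

∂_1: C_1 → C_0 sends each edge [p,q] (with p < q) to q − p.
As a 6×12 matrix over Z this has rank 5, with invariant factors (1,1,1,1,1).

∂_2: C_2 → C_1 maps a triangle to the signed sum of its edges. For instance
  ∂BEG = EG − BG + BE,
  ∂EFG = FG − EG + EF.
This gives a 12×8 integer matrix of rank 7; reducing to Smith normal form yields diagonal entries (1,1,1,1,1,1,1).

Computing H_k = (kernel of ∂_k) / (image of ∂_{k+1}):

  H_0: rank C_0 − rank ∂_1 = 6 − 5 = 1, and the invariant factors of ∂_1 are all 1, so H_0 = Z.
  H_1: rank ker ∂_1 − rank ∂_2 = (12 − 5) − 7 = 0, and the invariant factors of ∂_2 are all 1, so H_1 = 0.
  H_2: rank ker ∂_2 − rank ∂_3 = (8 − 7) − 0 = 1, and there is no ∂_3, so H_2 = Z.

(K is a triangulation of the 2-sphere S^2.)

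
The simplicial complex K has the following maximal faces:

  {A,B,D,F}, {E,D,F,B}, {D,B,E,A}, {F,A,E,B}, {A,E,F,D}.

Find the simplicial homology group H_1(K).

H_1 = 0.

Order the vertices as A < B < D < E < F. Listing each simplex with vertices in this order, K has dimension 3 with simplices:

  0-simplices (5): A, B, D, E, F
  1-simplices (10): AB, AD, AE, AF, BD, BE, BF, DE, DF, EF
  2-simplices (10): ABD, ABE, ABF, ADE, ADF, AEF, BDE, BDF, BEF, DEF
  3-simplices (5): ABDE, ABDF, ABEF, ADEF, BDEF

giving chain groups C_0 ≅ Z^5, C_1 ≅ Z^10, C_2 ≅ Z^10, C_3 ≅ Z^5.

The boundary map ∂_1: C_1 → C_0 sends each edge [p,q] (with p < q) to q − p. For instance
  ∂AF = F − A.
The resulting 5×10 matrix has rank 4, and its Smith normal form has invariant factors (1,1,1,1).

Boundary ∂_2: C_2 → C_1 sends each 2-simplex [p,q,r] to [q,r] − [p,r] + [p,q]. For instance
  ∂ABD = BD − AD + AB,
  ∂ABE = BE − AE + AB.
This gives a 10×10 integer matrix of rank 6; reducing to Smith normal form yields diagonal entries (1,1,1,1,1,1).

The boundary map ∂_3: C_3 → C_2 sends each 3-simplex σ to the alternating sum Σ_i (−1)^i (σ with its i-th vertex removed). For instance
  ∂ABEF = BEF − AEF + ABF − ABE,
  ∂ABDF = BDF − ADF + ABF − ABD.
This gives a 10×5 integer matrix of rank 4; reducing to Smith normal form yields diagonal entries (1,1,1,1).

From H_k ≅ ker(∂_k) / im(∂_{k+1}) we obtain:

  H_1: rank ker ∂_1 − rank ∂_2 = (10 − 4) − 6 = 0, and the invariant factors of ∂_2 are all 1, so H_1 = 0.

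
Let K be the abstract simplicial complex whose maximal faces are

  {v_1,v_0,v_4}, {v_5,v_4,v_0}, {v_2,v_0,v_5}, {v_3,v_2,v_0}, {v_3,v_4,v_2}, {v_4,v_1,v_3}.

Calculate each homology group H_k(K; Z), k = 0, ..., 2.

H_0 = Z,  H_1 = Z,  H_2 = 0.

Take the total order v_0 < v_1 < v_2 < v_3 < v_4 < v_5 on the vertex set. Then K (dimension 2) consists of the simplices:

  0-simplices (6): [v_0], [v_1], [v_2], [v_3], [v_4], [v_5]
  1-simplices (12): [v_0,v_1], [v_0,v_2], [v_0,v_3], [v_0,v_4], [v_0,v_5], [v_1,v_3], [v_1,v_4], [v_2,v_3], [v_2,v_4], [v_2,v_5], [v_3,v_4], [v_4,v_5]
  2-simplices (6): [v_0,v_1,v_4], [v_0,v_2,v_3], [v_0,v_2,v_5], [v_0,v_4,v_5], [v_1,v_3,v_4], [v_2,v_3,v_4]

Hence C_0 ≅ Z^6, C_1 ≅ Z^12, C_2 ≅ Z^6.

∂_1: C_1 → C_0 maps an edge to its endpoints' difference, ∂[p,q] = q − p. For instance
  ∂[v_0,v_3] = [v_3] − [v_0].
As a 6×12 matrix over Z this has rank 5, with invariant factors (1,1,1,1,1).

The boundary map ∂_2: C_2 → C_1 sends each 2-simplex [p,q,r] to [q,r] − [p,r] + [p,q]. For instance
  ∂[v_0,v_1,v_4] = [v_1,v_4] − [v_0,v_4] + [v_0,v_1],
  ∂[v_0,v_2,v_3] = [v_2,v_3] − [v_0,v_3] + [v_0,v_2].
The 12×6 boundary matrix has rank 6 and Smith normal form diag(1,1,1,1,1,1).

From H_k ≅ ker(∂_k) / im(∂_{k+1}) we obtain:

  H_0: rank C_0 − rank ∂_1 = 6 − 5 = 1, and the invariant factors of ∂_1 are all 1, so H_0 = Z.
  H_1: rank ker ∂_1 − rank ∂_2 = (12 − 5) − 6 = 1, and the invariant factors of ∂_2 are all 1, so H_1 = Z.
  H_2: rank ker ∂_2 − rank ∂_3 = (6 − 6) − 0 = 0, and there is no ∂_3, so H_2 = 0.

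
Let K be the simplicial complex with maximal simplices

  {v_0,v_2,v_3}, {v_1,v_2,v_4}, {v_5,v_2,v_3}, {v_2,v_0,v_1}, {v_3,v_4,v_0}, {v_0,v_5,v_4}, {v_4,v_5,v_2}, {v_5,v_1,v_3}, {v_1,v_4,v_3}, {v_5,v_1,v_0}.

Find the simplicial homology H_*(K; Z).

Order the vertices as v_0 < v_1 < v_2 < v_3 < v_4 < v_5. Listing each simplex with vertices in this order, K has dimension 2 with simplices:

  0-simplices (6): [v_0], [v_1], [v_2], [v_3], [v_4], [v_5]
  1-simplices (15): (15 of them)
  2-simplices (10): [v_0,v_1,v_2], [v_0,v_1,v_5], [v_0,v_2,v_3], [v_0,v_3,v_4], [v_0,v_4,v_5], [v_1,v_2,v_4], [v_1,v_3,v_4], [v_1,v_3,v_5], [v_2,v_3,v_5], [v_2,v_4,v_5]

so the chain groups are C_0 ≅ Z^6, C_1 ≅ Z^15, C_2 ≅ Z^10.

Boundary ∂_1: C_1 → C_0 sends each edge [p,q] (with p < q) to q − p.
As a 6×15 matrix over Z this has rank 5, with invariant factors (1,1,1,1,1).

∂_2: C_2 → C_1 sends each 2-simplex [p,q,r] to [q,r] − [p,r] + [p,q]. For instance
  ∂[v_1,v_2,v_4] = [v_2,v_4] − [v_1,v_4] + [v_1,v_2],
  ∂[v_1,v_3,v_5] = [v_3,v_5] − [v_1,v_5] + [v_1,v_3].
The resulting 15×10 matrix has rank 10, and its Smith normal form has invariant factors (1,1,1,1,1,1,1,1,1,2).

From H_k ≅ ker(∂_k) / im(∂_{k+1}) we obtain:

  H_0: rank C_0 − rank ∂_1 = 6 − 5 = 1, and the invariant factors of ∂_1 are all 1, so H_0 = Z.
  H_1: rank ker ∂_1 − rank ∂_2 = (15 − 5) − 10 = 0, and ∂_2 has invariant factor 2 > 1, so H_1 = Z/2.
  H_2: rank ker ∂_2 − rank ∂_3 = (10 − 10) − 0 = 0, and there is no ∂_3, so H_2 = 0.

H_0 = Z,  H_1 = Z/2,  H_2 = 0.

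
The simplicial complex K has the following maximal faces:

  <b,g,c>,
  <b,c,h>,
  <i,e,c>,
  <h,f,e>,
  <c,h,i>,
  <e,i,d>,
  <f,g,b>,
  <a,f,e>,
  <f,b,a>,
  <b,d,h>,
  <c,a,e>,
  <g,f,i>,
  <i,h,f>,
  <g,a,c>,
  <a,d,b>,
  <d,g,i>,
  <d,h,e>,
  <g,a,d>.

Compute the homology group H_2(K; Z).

We work with the vertex ordering a < b < c < d < e < f < g < h < i. The simplices of K, each written with vertices in increasing order, are:

  0-simplices (9): a, b, c, d, e, f, g, h, i
  1-simplices (27): ab, ac, ad, ae, af, ag, bc, bd, bf, bg, bh, ce, cg, ch, ci, de, dg, dh, di, ef, eh, ei, fg, fh, fi, gi, hi
  2-simplices (18): abd, abf, ace, acg, adg, aef, bcg, bch, bdh, bfg, cei, chi, deh, dei, dgi, efh, fgi, fhi

Hence C_0 ≅ Z^9, C_1 ≅ Z^27, C_2 ≅ Z^18.

Boundary ∂_1: C_1 → C_0 is given by ∂[p,q] = [q] − [p]. For instance
  ∂de = e − d.
As a 9×27 matrix over Z this has rank 8, with invariant factors (1,1,1,1,1,1,1,1).

∂_2: C_2 → C_1 sends each 2-simplex [p,q,r] to [q,r] − [p,r] + [p,q]. For instance
  ∂cei = ei − ci + ce,
  ∂deh = eh − dh + de.
The resulting 27×18 matrix has rank 18, and its Smith normal form has invariant factors (1,1,1,1,1,1,1,1,1,1,1,1,1,1,1,1,1,2).

From H_k ≅ ker(∂_k) / im(∂_{k+1}) we obtain:

  H_2: rank ker ∂_2 − rank ∂_3 = (18 − 18) − 0 = 0, and there is no ∂_3, so H_2 = 0.

H_2 ≅ 0.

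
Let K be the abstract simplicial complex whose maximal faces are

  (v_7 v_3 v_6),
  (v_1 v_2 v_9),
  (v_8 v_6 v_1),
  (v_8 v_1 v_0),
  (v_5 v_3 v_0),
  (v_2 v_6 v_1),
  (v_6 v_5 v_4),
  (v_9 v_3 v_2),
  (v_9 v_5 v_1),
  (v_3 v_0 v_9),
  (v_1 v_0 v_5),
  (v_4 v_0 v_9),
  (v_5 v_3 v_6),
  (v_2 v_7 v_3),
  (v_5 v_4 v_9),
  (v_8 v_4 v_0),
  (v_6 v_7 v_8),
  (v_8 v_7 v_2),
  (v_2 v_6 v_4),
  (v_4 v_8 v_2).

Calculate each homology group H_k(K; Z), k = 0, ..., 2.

Take the total order v_0 < v_1 < v_2 < v_3 < v_4 < v_5 < v_6 < v_7 < v_8 < v_9 on the vertex set. Then K (dimension 2) consists of the simplices:

  0-simplices (10): [v_0], [v_1], [v_2], [v_3], [v_4], [v_5], [v_6], [v_7], [v_8], [v_9]
  1-simplices (30): (30 of them)
  2-simplices (20): (20 of them)

Hence C_0 ≅ Z^10, C_1 ≅ Z^30, C_2 ≅ Z^20.

Boundary ∂_1: C_1 → C_0 sends each edge [p,q] (with p < q) to q − p. For instance
  ∂[v_2,v_8] = [v_8] − [v_2].
This gives a 10×30 integer matrix of rank 9; reducing to Smith normal form yields diagonal entries (1,1,1,1,1,1,1,1,1).

Boundary ∂_2: C_2 → C_1 acts by ∂[p,q,r] = [q,r] − [p,r] + [p,q]. For instance
  ∂[v_2,v_7,v_8] = [v_7,v_8] − [v_2,v_8] + [v_2,v_7],
  ∂[v_2,v_4,v_6] = [v_4,v_6] − [v_2,v_6] + [v_2,v_4].
The 30×20 boundary matrix has rank 20 and Smith normal form diag(1,1,1,1,1,1,1,1,1,1,1,1,1,1,1,1,1,1,1,2).

Reading off H_k = ker ∂_k / im ∂_{k+1}:

  H_0: rank C_0 − rank ∂_1 = 10 − 9 = 1, and the invariant factors of ∂_1 are all 1, so H_0 ≅ Z.
  H_1: rank ker ∂_1 − rank ∂_2 = (30 − 9) − 20 = 1, and ∂_2 has invariant factor 2 > 1, so H_1 ≅ Z ⊕ Z/2.
  H_2: rank ker ∂_2 − rank ∂_3 = (20 − 20) − 0 = 0, and there is no ∂_3, so H_2 ≅ 0.

(K is a triangulation of the Klein bottle.)

H_0 ≅ Z,  H_1 ≅ Z ⊕ Z/2,  H_2 = 0.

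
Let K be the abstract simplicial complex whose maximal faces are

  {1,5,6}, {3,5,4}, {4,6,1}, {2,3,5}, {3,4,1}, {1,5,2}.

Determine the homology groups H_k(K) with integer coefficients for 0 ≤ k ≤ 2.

Order the vertices as 1 < 2 < 3 < 4 < 5 < 6. Listing each simplex with vertices in this order, K has dimension 2 with simplices:

  0-simplices (6): [1], [2], [3], [4], [5], [6]
  1-simplices (12): [1,2], [1,3], [1,4], [1,5], [1,6], [2,3], [2,5], [3,4], [3,5], [4,5], [4,6], [5,6]
  2-simplices (6): [1,2,5], [1,3,4], [1,4,6], [1,5,6], [2,3,5], [3,4,5]

giving chain groups C_0 ≅ Z^6, C_1 ≅ Z^12, C_2 ≅ Z^6.

Boundary ∂_1: C_1 → C_0 sends each edge [p,q] (with p < q) to q − p. For instance
  ∂[1,3] = [3] − [1].
This gives a 6×12 integer matrix of rank 5; reducing to Smith normal form yields diagonal entries (1,1,1,1,1).

The boundary map ∂_2: C_2 → C_1 sends each 2-simplex [p,q,r] to [q,r] − [p,r] + [p,q]. For instance
  ∂[3,4,5] = [4,5] − [3,5] + [3,4],
  ∂[1,4,6] = [4,6] − [1,6] + [1,4].
This gives a 12×6 integer matrix of rank 6; reducing to Smith normal form yields diagonal entries (1,1,1,1,1,1).

Computing H_k = (kernel of ∂_k) / (image of ∂_{k+1}):

  H_0: rank C_0 − rank ∂_1 = 6 − 5 = 1, and the invariant factors of ∂_1 are all 1, so H_0 = Z.
  H_1: rank ker ∂_1 − rank ∂_2 = (12 − 5) − 6 = 1, and the invariant factors of ∂_2 are all 1, so H_1 = Z.
  H_2: rank ker ∂_2 − rank ∂_3 = (6 − 6) − 0 = 0, and there is no ∂_3, so H_2 = 0.

H_0 = Z,  H_1 = Z,  H_2 = 0.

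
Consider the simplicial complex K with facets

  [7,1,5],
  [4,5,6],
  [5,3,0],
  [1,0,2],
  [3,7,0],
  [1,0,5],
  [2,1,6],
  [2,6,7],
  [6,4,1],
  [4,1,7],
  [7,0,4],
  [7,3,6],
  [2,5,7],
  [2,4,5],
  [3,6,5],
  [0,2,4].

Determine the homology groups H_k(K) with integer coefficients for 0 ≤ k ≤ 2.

Order the vertices as 0 < 1 < 2 < 3 < 4 < 5 < 6 < 7. Listing each simplex with vertices in this order, K has dimension 2 with simplices:

  0-simplices (8): [0], [1], [2], [3], [4], [5], [6], [7]
  1-simplices (24): (24 of them)
  2-simplices (16): [0,1,2], [0,1,5], [0,2,4], [0,3,5], [0,3,7], [0,4,7], [1,2,6], [1,4,6], [1,4,7], [1,5,7], [2,4,5], [2,5,7], [2,6,7], [3,5,6], [3,6,7], [4,5,6]

giving chain groups C_0 ≅ Z^8, C_1 ≅ Z^24, C_2 ≅ Z^16.

∂_1: C_1 → C_0 is given by ∂[p,q] = [q] − [p]. For instance
  ∂[6,7] = [7] − [6].
The 8×24 boundary matrix has rank 7 and Smith normal form diag(1,1,1,1,1,1,1).

∂_2: C_2 → C_1 acts by ∂[p,q,r] = [q,r] − [p,r] + [p,q]. For instance
  ∂[3,5,6] = [5,6] − [3,6] + [3,5],
  ∂[1,4,6] = [4,6] − [1,6] + [1,4].
The 24×16 boundary matrix has rank 15 and Smith normal form diag(1,1,1,1,1,1,1,1,1,1,1,1,1,1,1).

Reading off H_k = ker ∂_k / im ∂_{k+1}:

  H_0: rank C_0 − rank ∂_1 = 8 − 7 = 1, and the invariant factors of ∂_1 are all 1, so H_0 ≅ Z.
  H_1: rank ker ∂_1 − rank ∂_2 = (24 − 7) − 15 = 2, and the invariant factors of ∂_2 are all 1, so H_1 ≅ Z^2.
  H_2: rank ker ∂_2 − rank ∂_3 = (16 − 15) − 0 = 1, and there is no ∂_3, so H_2 ≅ Z.

As a check, the Euler characteristic is 8 − 24 + 16 = 0, which agrees with 1 − 2 + 1 = 0.

H_0 = Z,  H_1 = Z^2,  H_2 = Z.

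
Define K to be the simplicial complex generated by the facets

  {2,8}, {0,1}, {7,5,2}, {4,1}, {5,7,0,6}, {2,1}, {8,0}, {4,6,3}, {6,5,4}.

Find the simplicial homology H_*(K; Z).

H_0 = Z,  H_1 = Z^3,  H_2 = 0,  H_3 = 0.

K has 9 vertices, 17 edges, 7 triangles, 1 3-simplex.
rank ∂_0 = 0, rank ∂_1 = 8 ⇒ b_0 = 9 − 0 − 8 = 1; all invariant factors of ∂_1 are 1 so no torsion. So H_0 ≅ Z.
rank ∂_1 = 8, rank ∂_2 = 6 ⇒ b_1 = 17 − 8 − 6 = 3; all invariant factors of ∂_2 are 1 so no torsion. So H_1 ≅ Z^3.
rank ∂_2 = 6, rank ∂_3 = 1 ⇒ b_2 = 7 − 6 − 1 = 0; all invariant factors of ∂_3 are 1 so no torsion. So H_2 ≅ 0.
rank ∂_3 = 1, rank ∂_4 = 0 ⇒ b_3 = 1 − 1 − 0 = 0. So H_3 ≅ 0.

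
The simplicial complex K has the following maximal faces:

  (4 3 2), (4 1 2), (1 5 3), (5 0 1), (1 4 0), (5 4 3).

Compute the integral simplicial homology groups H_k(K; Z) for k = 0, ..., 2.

K has 6 vertices, 12 edges, 6 triangles.
rank ∂_0 = 0, rank ∂_1 = 5 ⇒ b_0 = 6 − 0 − 5 = 1; all invariant factors of ∂_1 are 1 so no torsion. So H_0 ≅ Z.
rank ∂_1 = 5, rank ∂_2 = 6 ⇒ b_1 = 12 − 5 − 6 = 1; all invariant factors of ∂_2 are 1 so no torsion. So H_1 ≅ Z.
rank ∂_2 = 6, rank ∂_3 = 0 ⇒ b_2 = 6 − 6 − 0 = 0. So H_2 ≅ 0.

H_0 ≅ Z,  H_1 ≅ Z,  H_2 = 0.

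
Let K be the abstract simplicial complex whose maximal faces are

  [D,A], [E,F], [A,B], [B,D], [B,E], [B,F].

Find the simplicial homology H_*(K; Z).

Take the total order A < B < D < E < F on the vertex set. Then K (dimension 1) consists of the simplices:

  0-simplices (5): A, B, D, E, F
  1-simplices (6): AB, AD, BD, BE, BF, EF

giving chain groups C_0 ≅ Z^5, C_1 ≅ Z^6.

Boundary ∂_1: C_1 → C_0 is given by ∂[p,q] = [q] − [p].
The 5×6 boundary matrix has rank 4 and Smith normal form diag(1,1,1,1).

Now H_k = ker ∂_k / im ∂_{k+1}, so:

  H_0: rank C_0 − rank ∂_1 = 5 − 4 = 1, and the invariant factors of ∂_1 are all 1, so H_0 ≅ Z.
  H_1: rank ker ∂_1 − rank ∂_2 = (6 − 4) − 0 = 2, and there is no ∂_2, so H_1 ≅ Z^2.

H_0 = Z,  H_1 = Z^2.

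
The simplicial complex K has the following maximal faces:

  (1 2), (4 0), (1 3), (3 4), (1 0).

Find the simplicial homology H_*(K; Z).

We work with the vertex ordering 0 < 1 < 2 < 3 < 4. The simplices of K, each written with vertices in increasing order, are:

  0-simplices (5): [0], [1], [2], [3], [4]
  1-simplices (5): [0,1], [0,4], [1,2], [1,3], [3,4]

giving chain groups C_0 ≅ Z^5, C_1 ≅ Z^5.

∂_1: C_1 → C_0 is given by ∂[p,q] = [q] − [p]. For instance
  ∂[0,1] = [1] − [0].
This gives a 5×5 integer matrix of rank 4; reducing to Smith normal form yields diagonal entries (1,1,1,1).

From H_k ≅ ker(∂_k) / im(∂_{k+1}) we obtain:

  H_0: rank C_0 − rank ∂_1 = 5 − 4 = 1, and the invariant factors of ∂_1 are all 1, so H_0 ≅ Z.
  H_1: rank ker ∂_1 − rank ∂_2 = (5 − 4) − 0 = 1, and there is no ∂_2, so H_1 ≅ Z.

H_0 ≅ Z,  H_1 ≅ Z.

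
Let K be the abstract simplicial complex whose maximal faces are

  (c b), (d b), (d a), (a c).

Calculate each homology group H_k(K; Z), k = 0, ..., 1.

H_0 ≅ Z,  H_1 ≅ Z.

Order the vertices as a < b < c < d. Listing each simplex with vertices in this order, K has dimension 1 with simplices:

  0-simplices (4): a, b, c, d
  1-simplices (4): ac, ad, bc, bd

so the chain groups are C_0 ≅ Z^4, C_1 ≅ Z^4.

Boundary ∂_1: C_1 → C_0 maps an edge to its endpoints' difference, ∂[p,q] = q − p. For instance
  ∂bd = d − b.
The 4×4 boundary matrix has rank 3 and Smith normal form diag(1,1,1).

Reading off H_k = ker ∂_k / im ∂_{k+1}:

  H_0: rank C_0 − rank ∂_1 = 4 − 3 = 1, and the invariant factors of ∂_1 are all 1, so H_0 ≅ Z.
  H_1: rank ker ∂_1 − rank ∂_2 = (4 − 3) − 0 = 1, and there is no ∂_2, so H_1 ≅ Z.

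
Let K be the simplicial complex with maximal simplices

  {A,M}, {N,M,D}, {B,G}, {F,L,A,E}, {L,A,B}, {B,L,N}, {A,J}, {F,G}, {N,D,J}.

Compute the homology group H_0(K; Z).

Take the total order A < B < D < E < F < G < J < L < M < N on the vertex set. Then K (dimension 3) consists of the simplices:

  0-simplices (10): A, B, D, E, F, G, J, L, M, N
  1-simplices (19): AB, AE, AF, AJ, AL, AM, BG, BL, BN, DJ, DM, DN, EF, EL, FG, FL, JN, LN, MN
  2-simplices (8): ABL, AEF, AEL, AFL, BLN, DJN, DMN, EFL
  3-simplices (1): AEFL

so the chain groups are C_0 ≅ Z^10, C_1 ≅ Z^19, C_2 ≅ Z^8, C_3 ≅ Z^1.

∂_1: C_1 → C_0 is given by ∂[p,q] = [q] − [p]. For instance
  ∂EL = L − E.
As a 10×19 matrix over Z this has rank 9, with invariant factors (1,1,1,1,1,1,1,1,1).

∂_2: C_2 → C_1 maps a triangle to the signed sum of its edges. For instance
  ∂DMN = MN − DN + DM,
  ∂DJN = JN − DN + DJ.
The resulting 19×8 matrix has rank 7, and its Smith normal form has invariant factors (1,1,1,1,1,1,1).

Boundary ∂_3: C_3 → C_2 sends each 3-simplex σ to the alternating sum Σ_i (−1)^i (σ with its i-th vertex removed). For instance
  ∂AEFL = EFL − AFL + AEL − AEF.
The resulting 8×1 matrix has rank 1, and its Smith normal form has invariant factors (1).

Now H_k = ker ∂_k / im ∂_{k+1}, so:

  H_0: rank C_0 − rank ∂_1 = 10 − 9 = 1, and the invariant factors of ∂_1 are all 1, so H_0 ≅ Z.

H_0 = Z.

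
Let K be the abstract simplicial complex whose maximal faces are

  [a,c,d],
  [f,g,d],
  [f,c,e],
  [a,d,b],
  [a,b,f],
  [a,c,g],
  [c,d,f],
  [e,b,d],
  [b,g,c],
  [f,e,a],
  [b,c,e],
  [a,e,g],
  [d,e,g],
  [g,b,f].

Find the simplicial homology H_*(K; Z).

H_0 = Z,  H_1 = Z^2,  H_2 = Z.

Fix the vertex order a < b < c < d < e < f < g and write every simplex with vertices in increasing order. Then dim K = 2 and the simplices of K are:

  0-simplices (7): a, b, c, d, e, f, g
  1-simplices (21): ab, ac, ad, ae, af, ag, bc, bd, be, bf, bg, cd, ce, cf, cg, de, df, dg, ef, eg, fg
  2-simplices (14): abd, abf, acd, acg, aef, aeg, bce, bcg, bde, bfg, cdf, cef, deg, dfg

so the chain groups are C_0 ≅ Z^7, C_1 ≅ Z^21, C_2 ≅ Z^14.

The boundary map ∂_1: C_1 → C_0 maps an edge to its endpoints' difference, ∂[p,q] = q − p. For instance
  ∂af = f − a.
As a 7×21 matrix over Z this has rank 6, with invariant factors (1,1,1,1,1,1).

∂_2: C_2 → C_1 maps a triangle to the signed sum of its edges. For instance
  ∂dfg = fg − dg + df,
  ∂acg = cg − ag + ac.
The resulting 21×14 matrix has rank 13, and its Smith normal form has invariant factors (1,1,1,1,1,1,1,1,1,1,1,1,1).

Now H_k = ker ∂_k / im ∂_{k+1}, so:

  H_0: rank C_0 − rank ∂_1 = 7 − 6 = 1, and the invariant factors of ∂_1 are all 1, so H_0 = Z.
  H_1: rank ker ∂_1 − rank ∂_2 = (21 − 6) − 13 = 2, and the invariant factors of ∂_2 are all 1, so H_1 = Z^2.
  H_2: rank ker ∂_2 − rank ∂_3 = (14 − 13) − 0 = 1, and there is no ∂_3, so H_2 = Z.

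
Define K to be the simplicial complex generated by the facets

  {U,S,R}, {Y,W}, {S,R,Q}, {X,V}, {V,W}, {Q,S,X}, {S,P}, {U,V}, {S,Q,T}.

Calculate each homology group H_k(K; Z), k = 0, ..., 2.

We work with the vertex ordering P < Q < R < S < T < U < V < W < X < Y. The simplices of K, each written with vertices in increasing order, are:

  0-simplices (10): P, Q, R, S, T, U, V, W, X, Y
  1-simplices (14): PS, QR, QS, QT, QX, RS, RU, ST, SU, SX, UV, VW, VX, WY
  2-simplices (4): QRS, QST, QSX, RSU

so the chain groups are C_0 ≅ Z^10, C_1 ≅ Z^14, C_2 ≅ Z^4.

Boundary ∂_1: C_1 → C_0 sends each edge [p,q] (with p < q) to q − p. For instance
  ∂VX = X − V.
This gives a 10×14 integer matrix of rank 9; reducing to Smith normal form yields diagonal entries (1,1,1,1,1,1,1,1,1).

∂_2: C_2 → C_1 acts by ∂[p,q,r] = [q,r] − [p,r] + [p,q]. For instance
  ∂QSX = SX − QX + QS,
  ∂QST = ST − QT + QS.
As a 14×4 matrix over Z this has rank 4, with invariant factors (1,1,1,1).

Now H_k = ker ∂_k / im ∂_{k+1}, so:

  H_0: rank C_0 − rank ∂_1 = 10 − 9 = 1, and the invariant factors of ∂_1 are all 1, so H_0 ≅ Z.
  H_1: rank ker ∂_1 − rank ∂_2 = (14 − 9) − 4 = 1, and the invariant factors of ∂_2 are all 1, so H_1 ≅ Z.
  H_2: rank ker ∂_2 − rank ∂_3 = (4 − 4) − 0 = 0, and there is no ∂_3, so H_2 ≅ 0.

As a check, the Euler characteristic is 10 − 14 + 4 = 0, which agrees with 1 − 1 + 0 = 0.

H_0 ≅ Z,  H_1 ≅ Z,  H_2 = 0.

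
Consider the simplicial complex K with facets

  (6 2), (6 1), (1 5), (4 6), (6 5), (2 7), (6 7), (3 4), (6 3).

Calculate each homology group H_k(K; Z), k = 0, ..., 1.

H_0 ≅ Z,  H_1 ≅ Z^3.

Fix the vertex order 1 < 2 < 3 < 4 < 5 < 6 < 7 and write every simplex with vertices in increasing order. Then dim K = 1 and the simplices of K are:

  0-simplices (7): [1], [2], [3], [4], [5], [6], [7]
  1-simplices (9): [1,5], [1,6], [2,6], [2,7], [3,4], [3,6], [4,6], [5,6], [6,7]

giving chain groups C_0 ≅ Z^7, C_1 ≅ Z^9.

∂_1: C_1 → C_0 maps an edge to its endpoints' difference, ∂[p,q] = q − p.
As a 7×9 matrix over Z this has rank 6, with invariant factors (1,1,1,1,1,1).

Computing H_k = (kernel of ∂_k) / (image of ∂_{k+1}):

  H_0: rank C_0 − rank ∂_1 = 7 − 6 = 1, and the invariant factors of ∂_1 are all 1, so H_0 = Z.
  H_1: rank ker ∂_1 − rank ∂_2 = (9 − 6) − 0 = 3, and there is no ∂_2, so H_1 = Z^3.

As a check, the Euler characteristic is 7 − 9 = -2, which agrees with 1 − 3 = -2.
(K is a triangulation of a wedge of 3 circles.)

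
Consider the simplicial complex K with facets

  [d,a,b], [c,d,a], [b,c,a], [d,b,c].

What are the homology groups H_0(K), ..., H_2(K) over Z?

We work with the vertex ordering a < b < c < d. The simplices of K, each written with vertices in increasing order, are:

  0-simplices (4): a, b, c, d
  1-simplices (6): ab, ac, ad, bc, bd, cd
  2-simplices (4): abc, abd, acd, bcd

giving chain groups C_0 ≅ Z^4, C_1 ≅ Z^6, C_2 ≅ Z^4.

The boundary map ∂_1: C_1 → C_0 sends each edge [p,q] (with p < q) to q − p.
As a 4×6 matrix over Z this has rank 3, with invariant factors (1,1,1).

∂_2: C_2 → C_1 maps a triangle to the signed sum of its edges. For instance
  ∂abc = bc − ac + ab,
  ∂abd = bd − ad + ab.
This gives a 6×4 integer matrix of rank 3; reducing to Smith normal form yields diagonal entries (1,1,1).

Now H_k = ker ∂_k / im ∂_{k+1}, so:

  H_0: rank C_0 − rank ∂_1 = 4 − 3 = 1, and the invariant factors of ∂_1 are all 1, so H_0 ≅ Z.
  H_1: rank ker ∂_1 − rank ∂_2 = (6 − 3) − 3 = 0, and the invariant factors of ∂_2 are all 1, so H_1 ≅ 0.
  H_2: rank ker ∂_2 − rank ∂_3 = (4 − 3) − 0 = 1, and there is no ∂_3, so H_2 ≅ Z.

As a check, the Euler characteristic is 4 − 6 + 4 = 2, which agrees with 1 − 0 + 1 = 2.

H_0 = Z,  H_1 = 0,  H_2 = Z.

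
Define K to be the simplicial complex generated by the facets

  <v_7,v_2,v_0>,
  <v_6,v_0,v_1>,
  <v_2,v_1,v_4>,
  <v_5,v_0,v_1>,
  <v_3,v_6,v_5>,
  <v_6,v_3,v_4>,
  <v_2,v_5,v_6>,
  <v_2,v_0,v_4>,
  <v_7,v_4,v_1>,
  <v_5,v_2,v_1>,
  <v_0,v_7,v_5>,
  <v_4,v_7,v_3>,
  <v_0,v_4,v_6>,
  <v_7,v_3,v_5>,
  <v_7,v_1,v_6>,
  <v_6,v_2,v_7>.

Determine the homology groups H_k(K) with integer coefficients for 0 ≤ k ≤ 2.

H_0 ≅ Z,  H_1 ≅ Z^2,  H_2 ≅ Z.

We work with the vertex ordering v_0 < v_1 < v_2 < v_3 < v_4 < v_5 < v_6 < v_7. The simplices of K, each written with vertices in increasing order, are:

  0-simplices (8): [v_0], [v_1], [v_2], [v_3], [v_4], [v_5], [v_6], [v_7]
  1-simplices (24): (24 of them)
  2-simplices (16): (16 of them)

so the chain groups are C_0 ≅ Z^8, C_1 ≅ Z^24, C_2 ≅ Z^16.

∂_1: C_1 → C_0 maps an edge to its endpoints' difference, ∂[p,q] = q − p. For instance
  ∂[v_1,v_7] = [v_7] − [v_1].
The 8×24 boundary matrix has rank 7 and Smith normal form diag(1,1,1,1,1,1,1).

Boundary ∂_2: C_2 → C_1 maps a triangle to the signed sum of its edges. For instance
  ∂[v_0,v_1,v_6] = [v_1,v_6] − [v_0,v_6] + [v_0,v_1],
  ∂[v_1,v_2,v_5] = [v_2,v_5] − [v_1,v_5] + [v_1,v_2].
The 24×16 boundary matrix has rank 15 and Smith normal form diag(1,1,1,1,1,1,1,1,1,1,1,1,1,1,1).

Reading off H_k = ker ∂_k / im ∂_{k+1}:

  H_0: rank C_0 − rank ∂_1 = 8 − 7 = 1, and the invariant factors of ∂_1 are all 1, so H_0 ≅ Z.
  H_1: rank ker ∂_1 − rank ∂_2 = (24 − 7) − 15 = 2, and the invariant factors of ∂_2 are all 1, so H_1 ≅ Z^2.
  H_2: rank ker ∂_2 − rank ∂_3 = (16 − 15) − 0 = 1, and there is no ∂_3, so H_2 ≅ Z.

(K is a triangulation of the torus T^2.)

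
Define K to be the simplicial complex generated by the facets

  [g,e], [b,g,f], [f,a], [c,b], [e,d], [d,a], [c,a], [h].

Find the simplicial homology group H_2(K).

Fix the vertex order a < b < c < d < e < f < g < h and write every simplex with vertices in increasing order. Then dim K = 2 and the simplices of K are:

  0-simplices (8): a, b, c, d, e, f, g, h
  1-simplices (9): ac, ad, af, bc, bf, bg, de, eg, fg
  2-simplices (1): bfg

Hence C_0 ≅ Z^8, C_1 ≅ Z^9, C_2 ≅ Z^1.

The boundary map ∂_1: C_1 → C_0 maps an edge to its endpoints' difference, ∂[p,q] = q − p.
The resulting 8×9 matrix has rank 6, and its Smith normal form has invariant factors (1,1,1,1,1,1).

∂_2: C_2 → C_1 acts by ∂[p,q,r] = [q,r] − [p,r] + [p,q]. For instance
  ∂bfg = fg − bg + bf.
As a 9×1 matrix over Z this has rank 1, with invariant factors (1).

Computing H_k = (kernel of ∂_k) / (image of ∂_{k+1}):

  H_2: rank ker ∂_2 − rank ∂_3 = (1 − 1) − 0 = 0, and there is no ∂_3, so H_2 ≅ 0.

H_2 ≅ 0.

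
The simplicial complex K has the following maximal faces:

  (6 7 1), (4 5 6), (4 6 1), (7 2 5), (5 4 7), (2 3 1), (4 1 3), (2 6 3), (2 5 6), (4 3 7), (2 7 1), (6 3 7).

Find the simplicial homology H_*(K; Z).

K has 7 vertices, 18 edges, 12 triangles.
rank ∂_0 = 0, rank ∂_1 = 6 ⇒ b_0 = 7 − 0 − 6 = 1; all invariant factors of ∂_1 are 1 so no torsion. So H_0 = Z.
rank ∂_1 = 6, rank ∂_2 = 12 ⇒ b_1 = 18 − 6 − 12 = 0; ∂_2 has invariant factor(s) [2] giving torsion. So H_1 = Z/2.
rank ∂_2 = 12, rank ∂_3 = 0 ⇒ b_2 = 12 − 12 − 0 = 0. So H_2 = 0.

H_0 ≅ Z,  H_1 ≅ Z/2,  H_2 = 0.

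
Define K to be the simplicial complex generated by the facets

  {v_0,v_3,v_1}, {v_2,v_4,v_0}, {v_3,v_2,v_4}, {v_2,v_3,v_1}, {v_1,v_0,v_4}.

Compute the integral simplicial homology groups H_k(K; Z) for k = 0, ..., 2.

K has 5 vertices, 10 edges, 5 triangles.
rank ∂_0 = 0, rank ∂_1 = 4 ⇒ b_0 = 5 − 0 − 4 = 1; all invariant factors of ∂_1 are 1 so no torsion. So H_0 ≅ Z.
rank ∂_1 = 4, rank ∂_2 = 5 ⇒ b_1 = 10 − 4 − 5 = 1; all invariant factors of ∂_2 are 1 so no torsion. So H_1 ≅ Z.
rank ∂_2 = 5, rank ∂_3 = 0 ⇒ b_2 = 5 − 5 − 0 = 0. So H_2 ≅ 0.

H_0 = Z,  H_1 = Z,  H_2 = 0.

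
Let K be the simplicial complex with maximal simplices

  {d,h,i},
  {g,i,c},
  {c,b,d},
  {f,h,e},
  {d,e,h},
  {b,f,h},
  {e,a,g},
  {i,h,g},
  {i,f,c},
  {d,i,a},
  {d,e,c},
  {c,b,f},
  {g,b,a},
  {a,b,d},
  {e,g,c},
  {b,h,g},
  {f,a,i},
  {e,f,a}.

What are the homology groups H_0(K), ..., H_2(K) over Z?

H_0 ≅ Z,  H_1 ≅ Z^2,  H_2 ≅ Z.

Take the total order a < b < c < d < e < f < g < h < i on the vertex set. Then K (dimension 2) consists of the simplices:

  0-simplices (9): a, b, c, d, e, f, g, h, i
  1-simplices (27): ab, ad, ae, af, ag, ai, bc, bd, bf, bg, bh, cd, ce, cf, cg, ci, de, dh, di, ef, eg, eh, fh, fi, gh, gi, hi
  2-simplices (18): abd, abg, adi, aef, aeg, afi, bcd, bcf, bfh, bgh, cde, ceg, cfi, cgi, deh, dhi, efh, ghi

giving chain groups C_0 ≅ Z^9, C_1 ≅ Z^27, C_2 ≅ Z^18.

∂_1: C_1 → C_0 sends each edge [p,q] (with p < q) to q − p.
This gives a 9×27 integer matrix of rank 8; reducing to Smith normal form yields diagonal entries (1,1,1,1,1,1,1,1).

Boundary ∂_2: C_2 → C_1 maps a triangle to the signed sum of its edges. For instance
  ∂cde = de − ce + cd,
  ∂dhi = hi − di + dh.
As a 27×18 matrix over Z this has rank 17, with invariant factors (1,1,1,1,1,1,1,1,1,1,1,1,1,1,1,1,1).

Computing H_k = (kernel of ∂_k) / (image of ∂_{k+1}):

  H_0: rank C_0 − rank ∂_1 = 9 − 8 = 1, and the invariant factors of ∂_1 are all 1, so H_0 ≅ Z.
  H_1: rank ker ∂_1 − rank ∂_2 = (27 − 8) − 17 = 2, and the invariant factors of ∂_2 are all 1, so H_1 ≅ Z^2.
  H_2: rank ker ∂_2 − rank ∂_3 = (18 − 17) − 0 = 1, and there is no ∂_3, so H_2 ≅ Z.

(K is a triangulation of the torus T^2.)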